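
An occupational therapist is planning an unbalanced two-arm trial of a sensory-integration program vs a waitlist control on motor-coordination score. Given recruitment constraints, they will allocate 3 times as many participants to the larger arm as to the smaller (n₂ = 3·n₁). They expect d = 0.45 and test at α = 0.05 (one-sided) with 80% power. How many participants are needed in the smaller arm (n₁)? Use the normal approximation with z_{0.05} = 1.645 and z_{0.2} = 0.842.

With allocation ratio k = n₂/n₁ = 3, Var(x̄₁−x̄₂) = σ²(1/n₁ + 1/(k·n₁)) = σ²·(k+1)/(k·n₁).
So n₁ = (1 + 1/k)·((z_{α} + z_β)/d)² = 1.333 × (2.487/0.45)².
n₁ = 1.333 × 30.54 = 40.7.
Round up: n₁ = 41, giving n₂ = 3 × 41 = 123.

n₁ = 41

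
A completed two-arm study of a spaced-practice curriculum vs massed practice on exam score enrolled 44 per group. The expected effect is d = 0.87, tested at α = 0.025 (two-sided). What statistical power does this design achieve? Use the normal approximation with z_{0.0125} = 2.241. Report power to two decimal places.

For two equal groups, power = Φ(d·√(n/2) − z_{α/2}).
d·√(n/2) = 0.87 × √(44/2) = 0.87 × 4.690 = 4.081.
z_β = 4.081 − 2.241 = 1.840.
Power = Φ(1.840) = 0.967.

power ≈ 0.97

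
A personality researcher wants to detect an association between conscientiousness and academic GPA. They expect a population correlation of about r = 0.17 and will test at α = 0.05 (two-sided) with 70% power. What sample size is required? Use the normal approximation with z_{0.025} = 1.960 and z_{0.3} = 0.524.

n = 213

Fisher's z: C = ½·ln((1+r)/(1−r)) = ½·ln(1.4096) = 0.1717.
n = ((z_{α/2} + z_β)/C)² + 3.
(1.960 + 0.524) / 0.1717 = 2.484 / 0.1717 = 14.467.
n = 14.467² + 3 = 209.30 + 3 = 212.3.
Round up.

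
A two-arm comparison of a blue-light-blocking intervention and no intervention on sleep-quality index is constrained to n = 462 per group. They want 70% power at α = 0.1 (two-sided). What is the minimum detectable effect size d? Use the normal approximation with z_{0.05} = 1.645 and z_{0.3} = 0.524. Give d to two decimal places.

d_min ≈ 0.14

For two independent groups of n = 462 each: d_min = (z_{α/2} + z_β)·√(2/n).
z-sum = 1.645 + 0.524 = 2.169.
d_min = 2.169 × √(2/462) = 2.169 × 0.0658 = 0.143.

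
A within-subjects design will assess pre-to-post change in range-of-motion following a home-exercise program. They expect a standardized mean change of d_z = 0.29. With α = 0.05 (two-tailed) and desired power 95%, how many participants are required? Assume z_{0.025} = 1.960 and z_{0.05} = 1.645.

n = 155 pairs

For a paired (one-sample on differences) test: n = ((z_{α/2} + z_β) / d)².
z_{α/2} + z_β = 1.960 + 1.645 = 3.605.
n = (3.605 / 0.29)² = 12.431² = 154.53.
Round up.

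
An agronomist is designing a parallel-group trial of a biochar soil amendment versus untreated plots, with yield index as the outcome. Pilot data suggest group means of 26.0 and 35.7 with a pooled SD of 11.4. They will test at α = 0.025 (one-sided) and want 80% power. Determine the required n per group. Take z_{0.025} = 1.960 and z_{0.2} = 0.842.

Cohen's d = |M₁ − M₂| / SD_pooled = |26.0 − 35.7| / 11.4 = 9.7 / 11.4 = 0.851.
For two independent groups with equal n: n = 2·((z_{α} + z_β) / d)².
z_{α} + z_β = 1.960 + 0.842 = 2.802.
n = 2 × (2.802 / 0.851)² = 2 × 3.293² = 2 × 10.84 = 21.7.
Round up to the next whole participant.

n = 22 per group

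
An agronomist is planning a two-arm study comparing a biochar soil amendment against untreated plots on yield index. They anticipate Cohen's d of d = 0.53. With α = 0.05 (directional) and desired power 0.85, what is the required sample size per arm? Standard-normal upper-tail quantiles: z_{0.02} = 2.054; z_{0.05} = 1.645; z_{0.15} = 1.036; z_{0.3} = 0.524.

n = 52 per group

For two independent groups with equal n: n = 2·((z_{α} + z_β) / d)².
z_{α} + z_β = 1.645 + 1.036 = 2.681.
n = 2 × (2.681 / 0.53)² = 2 × 5.058² = 2 × 25.59 = 51.2.
Round up to the next whole participant.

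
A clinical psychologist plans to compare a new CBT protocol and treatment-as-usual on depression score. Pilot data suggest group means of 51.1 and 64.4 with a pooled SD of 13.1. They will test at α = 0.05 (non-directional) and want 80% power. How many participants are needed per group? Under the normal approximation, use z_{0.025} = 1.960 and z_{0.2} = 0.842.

n = 16 per group

Cohen's d = |M₁ − M₂| / SD_pooled = |51.1 − 64.4| / 13.1 = 13.3 / 13.1 = 1.015.
For two independent groups with equal n: n = 2·((z_{α/2} + z_β) / d)².
z_{α/2} + z_β = 1.960 + 0.842 = 2.802.
n = 2 × (2.802 / 1.015)² = 2 × 2.761² = 2 × 7.62 = 15.2.
Round up to the next whole participant.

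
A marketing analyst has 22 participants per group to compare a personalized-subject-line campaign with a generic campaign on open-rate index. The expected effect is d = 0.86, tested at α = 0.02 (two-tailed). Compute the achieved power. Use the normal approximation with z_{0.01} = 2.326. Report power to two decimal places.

For two equal groups, power = Φ(d·√(n/2) − z_{α/2}).
d·√(n/2) = 0.86 × √(22/2) = 0.86 × 3.317 = 2.852.
z_β = 2.852 − 2.326 = 0.526.
Power = Φ(0.526) = 0.701.

power ≈ 0.70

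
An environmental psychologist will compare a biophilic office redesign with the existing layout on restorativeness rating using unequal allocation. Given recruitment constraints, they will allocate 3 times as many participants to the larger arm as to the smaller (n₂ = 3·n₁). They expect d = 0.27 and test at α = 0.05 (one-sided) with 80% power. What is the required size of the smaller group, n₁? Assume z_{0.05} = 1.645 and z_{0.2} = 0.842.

With allocation ratio k = n₂/n₁ = 3, Var(x̄₁−x̄₂) = σ²(1/n₁ + 1/(k·n₁)) = σ²·(k+1)/(k·n₁).
So n₁ = (1 + 1/k)·((z_{α} + z_β)/d)² = 1.333 × (2.487/0.27)².
n₁ = 1.333 × 84.84 = 113.1.
Round up: n₁ = 114, giving n₂ = 3 × 114 = 342.

n₁ = 114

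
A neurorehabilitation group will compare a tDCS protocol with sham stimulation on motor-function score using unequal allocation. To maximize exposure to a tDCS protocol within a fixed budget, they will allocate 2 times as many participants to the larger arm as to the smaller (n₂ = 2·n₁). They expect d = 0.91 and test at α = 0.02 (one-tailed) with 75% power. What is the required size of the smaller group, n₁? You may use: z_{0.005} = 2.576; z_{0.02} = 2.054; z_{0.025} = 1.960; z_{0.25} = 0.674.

With allocation ratio k = n₂/n₁ = 2, Var(x̄₁−x̄₂) = σ²(1/n₁ + 1/(k·n₁)) = σ²·(k+1)/(k·n₁).
So n₁ = (1 + 1/k)·((z_{α} + z_β)/d)² = 1.500 × (2.728/0.91)².
n₁ = 1.500 × 8.99 = 13.5.
Round up: n₁ = 14, giving n₂ = 2 × 14 = 28.

n₁ = 14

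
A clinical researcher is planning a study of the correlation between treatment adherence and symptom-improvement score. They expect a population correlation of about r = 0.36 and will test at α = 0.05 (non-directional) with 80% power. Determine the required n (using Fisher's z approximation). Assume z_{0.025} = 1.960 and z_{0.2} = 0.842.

n = 59

Fisher's z: C = ½·ln((1+r)/(1−r)) = ½·ln(2.1250) = 0.3769.
n = ((z_{α/2} + z_β)/C)² + 3.
(1.960 + 0.842) / 0.3769 = 2.802 / 0.3769 = 7.434.
n = 7.434² + 3 = 55.27 + 3 = 58.3.
Round up.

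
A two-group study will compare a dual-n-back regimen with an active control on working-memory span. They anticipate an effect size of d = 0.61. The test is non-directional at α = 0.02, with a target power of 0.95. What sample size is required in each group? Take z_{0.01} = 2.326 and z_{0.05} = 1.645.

For two independent groups with equal n: n = 2·((z_{α/2} + z_β) / d)².
z_{α/2} + z_β = 2.326 + 1.645 = 3.971.
n = 2 × (3.971 / 0.61)² = 2 × 6.510² = 2 × 42.38 = 84.8.
Round up to the next whole participant.

n = 85 per group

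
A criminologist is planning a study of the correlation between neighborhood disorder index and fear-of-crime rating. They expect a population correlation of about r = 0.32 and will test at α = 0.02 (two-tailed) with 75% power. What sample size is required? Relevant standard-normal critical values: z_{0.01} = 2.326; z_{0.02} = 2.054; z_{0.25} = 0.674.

Fisher's z: C = ½·ln((1+r)/(1−r)) = ½·ln(1.9412) = 0.3316.
n = ((z_{α/2} + z_β)/C)² + 3.
(2.326 + 0.674) / 0.3316 = 3.000 / 0.3316 = 9.047.
n = 9.047² + 3 = 81.85 + 3 = 84.8.
Round up.

n = 85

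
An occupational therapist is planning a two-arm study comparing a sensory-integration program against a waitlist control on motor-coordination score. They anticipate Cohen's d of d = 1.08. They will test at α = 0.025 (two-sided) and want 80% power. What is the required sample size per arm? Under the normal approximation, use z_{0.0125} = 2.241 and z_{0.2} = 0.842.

n = 17 per group

For two independent groups with equal n: n = 2·((z_{α/2} + z_β) / d)².
z_{α/2} + z_β = 2.241 + 0.842 = 3.083.
n = 2 × (3.083 / 1.08)² = 2 × 2.855² = 2 × 8.15 = 16.3.
Round up to the next whole participant.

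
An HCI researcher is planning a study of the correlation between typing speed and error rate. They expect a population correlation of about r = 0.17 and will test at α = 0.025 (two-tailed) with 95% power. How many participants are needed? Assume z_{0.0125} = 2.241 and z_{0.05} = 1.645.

Fisher's z: C = ½·ln((1+r)/(1−r)) = ½·ln(1.4096) = 0.1717.
n = ((z_{α/2} + z_β)/C)² + 3.
(2.241 + 1.645) / 0.1717 = 3.886 / 0.1717 = 22.632.
n = 22.632² + 3 = 512.23 + 3 = 515.2.
Round up.

n = 516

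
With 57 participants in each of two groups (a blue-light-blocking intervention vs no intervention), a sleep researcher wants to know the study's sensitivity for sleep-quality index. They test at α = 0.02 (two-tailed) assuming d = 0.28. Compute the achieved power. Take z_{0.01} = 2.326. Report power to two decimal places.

For two equal groups, power = Φ(d·√(n/2) − z_{α/2}).
d·√(n/2) = 0.28 × √(57/2) = 0.28 × 5.339 = 1.495.
z_β = 1.495 − 2.326 = -0.831.
Power = Φ(-0.831) = 0.203.

power ≈ 0.20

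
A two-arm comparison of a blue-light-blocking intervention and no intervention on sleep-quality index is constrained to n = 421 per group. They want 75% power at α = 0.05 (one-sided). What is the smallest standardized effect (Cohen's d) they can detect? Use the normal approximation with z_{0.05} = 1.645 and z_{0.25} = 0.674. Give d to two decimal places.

d_min ≈ 0.16

For two independent groups of n = 421 each: d_min = (z_{α} + z_β)·√(2/n).
z-sum = 1.645 + 0.674 = 2.319.
d_min = 2.319 × √(2/421) = 2.319 × 0.0689 = 0.160.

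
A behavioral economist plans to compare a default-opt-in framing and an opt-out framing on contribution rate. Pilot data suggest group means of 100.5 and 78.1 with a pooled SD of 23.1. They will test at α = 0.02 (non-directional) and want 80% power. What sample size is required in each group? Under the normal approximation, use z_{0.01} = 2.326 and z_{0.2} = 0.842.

Cohen's d = |M₁ − M₂| / SD_pooled = |100.5 − 78.1| / 23.1 = 22.4 / 23.1 = 0.970.
For two independent groups with equal n: n = 2·((z_{α/2} + z_β) / d)².
z_{α/2} + z_β = 2.326 + 0.842 = 3.168.
n = 2 × (3.168 / 0.970)² = 2 × 3.266² = 2 × 10.67 = 21.3.
Round up to the next whole participant.

n = 22 per group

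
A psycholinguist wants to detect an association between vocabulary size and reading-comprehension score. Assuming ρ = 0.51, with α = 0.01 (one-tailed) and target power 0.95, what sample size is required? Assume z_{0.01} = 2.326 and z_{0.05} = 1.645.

Fisher's z: C = ½·ln((1+r)/(1−r)) = ½·ln(3.0816) = 0.5627.
n = ((z_{α} + z_β)/C)² + 3.
(2.326 + 1.645) / 0.5627 = 3.971 / 0.5627 = 7.057.
n = 7.057² + 3 = 49.80 + 3 = 52.8.
Round up.

n = 53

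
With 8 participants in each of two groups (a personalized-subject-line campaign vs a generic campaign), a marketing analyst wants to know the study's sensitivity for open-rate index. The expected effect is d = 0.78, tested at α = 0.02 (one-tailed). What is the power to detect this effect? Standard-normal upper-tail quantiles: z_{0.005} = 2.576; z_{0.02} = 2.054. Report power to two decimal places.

For two equal groups, power = Φ(d·√(n/2) − z_{α}).
d·√(n/2) = 0.78 × √(8/2) = 0.78 × 2.000 = 1.560.
z_β = 1.560 − 2.054 = -0.494.
Power = Φ(-0.494) = 0.311.

power ≈ 0.31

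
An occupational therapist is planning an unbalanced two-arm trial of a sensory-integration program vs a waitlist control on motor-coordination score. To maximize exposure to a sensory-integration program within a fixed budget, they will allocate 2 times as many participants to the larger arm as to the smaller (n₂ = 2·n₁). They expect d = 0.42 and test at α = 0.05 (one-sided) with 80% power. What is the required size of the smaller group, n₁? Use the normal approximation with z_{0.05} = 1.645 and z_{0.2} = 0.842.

n₁ = 53

With allocation ratio k = n₂/n₁ = 2, Var(x̄₁−x̄₂) = σ²(1/n₁ + 1/(k·n₁)) = σ²·(k+1)/(k·n₁).
So n₁ = (1 + 1/k)·((z_{α} + z_β)/d)² = 1.500 × (2.487/0.42)².
n₁ = 1.500 × 35.06 = 52.6.
Round up: n₁ = 53, giving n₂ = 2 × 53 = 106.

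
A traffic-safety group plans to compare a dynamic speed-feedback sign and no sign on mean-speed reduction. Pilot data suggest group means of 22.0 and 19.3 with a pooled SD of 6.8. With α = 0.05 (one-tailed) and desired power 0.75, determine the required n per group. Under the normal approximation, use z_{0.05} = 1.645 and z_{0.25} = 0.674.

n = 69 per group

Cohen's d = |M₁ − M₂| / SD_pooled = |22.0 − 19.3| / 6.8 = 2.7 / 6.8 = 0.397.
For two independent groups with equal n: n = 2·((z_{α} + z_β) / d)².
z_{α} + z_β = 1.645 + 0.674 = 2.319.
n = 2 × (2.319 / 0.397)² = 2 × 5.841² = 2 × 34.12 = 68.2.
Round up to the next whole participant.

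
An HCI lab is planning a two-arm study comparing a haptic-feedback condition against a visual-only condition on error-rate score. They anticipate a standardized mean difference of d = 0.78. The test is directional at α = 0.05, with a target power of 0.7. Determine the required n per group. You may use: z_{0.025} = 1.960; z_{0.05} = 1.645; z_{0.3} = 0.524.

n = 16 per group

For two independent groups with equal n: n = 2·((z_{α} + z_β) / d)².
z_{α} + z_β = 1.645 + 0.524 = 2.169.
n = 2 × (2.169 / 0.78)² = 2 × 2.781² = 2 × 7.73 = 15.5.
Round up to the next whole participant.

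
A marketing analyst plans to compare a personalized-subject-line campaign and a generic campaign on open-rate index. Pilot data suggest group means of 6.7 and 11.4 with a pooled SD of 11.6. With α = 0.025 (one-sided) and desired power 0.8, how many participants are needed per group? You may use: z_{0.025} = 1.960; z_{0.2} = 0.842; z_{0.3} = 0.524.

n = 96 per group

Cohen's d = |M₁ − M₂| / SD_pooled = |6.7 − 11.4| / 11.6 = 4.7 / 11.6 = 0.405.
For two independent groups with equal n: n = 2·((z_{α} + z_β) / d)².
z_{α} + z_β = 1.960 + 0.842 = 2.802.
n = 2 × (2.802 / 0.405)² = 2 × 6.919² = 2 × 47.87 = 95.7.
Round up to the next whole participant.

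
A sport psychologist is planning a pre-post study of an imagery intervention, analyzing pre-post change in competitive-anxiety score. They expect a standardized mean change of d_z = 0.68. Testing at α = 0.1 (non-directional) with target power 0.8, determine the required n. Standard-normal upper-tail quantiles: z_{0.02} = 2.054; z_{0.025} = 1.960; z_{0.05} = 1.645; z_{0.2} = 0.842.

For a paired (one-sample on differences) test: n = ((z_{α/2} + z_β) / d)².
z_{α/2} + z_β = 1.645 + 0.842 = 2.487.
n = (2.487 / 0.68)² = 3.657² = 13.38.
Round up.

n = 14 pairs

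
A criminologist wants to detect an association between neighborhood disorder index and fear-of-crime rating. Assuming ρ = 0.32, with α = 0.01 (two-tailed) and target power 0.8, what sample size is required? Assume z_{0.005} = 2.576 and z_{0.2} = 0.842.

n = 110

Fisher's z: C = ½·ln((1+r)/(1−r)) = ½·ln(1.9412) = 0.3316.
n = ((z_{α/2} + z_β)/C)² + 3.
(2.576 + 0.842) / 0.3316 = 3.418 / 0.3316 = 10.308.
n = 10.308² + 3 = 106.25 + 3 = 109.2.
Round up.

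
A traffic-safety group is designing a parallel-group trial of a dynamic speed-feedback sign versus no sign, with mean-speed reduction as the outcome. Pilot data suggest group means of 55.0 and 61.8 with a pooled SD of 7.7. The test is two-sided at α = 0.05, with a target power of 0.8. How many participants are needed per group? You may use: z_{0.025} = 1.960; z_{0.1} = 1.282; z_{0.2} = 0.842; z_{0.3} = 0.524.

n = 21 per group

Cohen's d = |M₁ − M₂| / SD_pooled = |55.0 − 61.8| / 7.7 = 6.8 / 7.7 = 0.883.
For two independent groups with equal n: n = 2·((z_{α/2} + z_β) / d)².
z_{α/2} + z_β = 1.960 + 0.842 = 2.802.
n = 2 × (2.802 / 0.883)² = 2 × 3.173² = 2 × 10.07 = 20.1.
Round up to the next whole participant.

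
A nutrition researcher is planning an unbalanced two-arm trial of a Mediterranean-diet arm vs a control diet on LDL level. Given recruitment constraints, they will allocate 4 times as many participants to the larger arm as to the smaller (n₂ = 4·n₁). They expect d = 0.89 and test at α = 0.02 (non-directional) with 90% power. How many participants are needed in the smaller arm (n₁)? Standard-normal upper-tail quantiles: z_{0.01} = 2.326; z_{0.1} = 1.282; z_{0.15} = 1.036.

n₁ = 21

With allocation ratio k = n₂/n₁ = 4, Var(x̄₁−x̄₂) = σ²(1/n₁ + 1/(k·n₁)) = σ²·(k+1)/(k·n₁).
So n₁ = (1 + 1/k)·((z_{α/2} + z_β)/d)² = 1.250 × (3.608/0.89)².
n₁ = 1.250 × 16.43 = 20.5.
Round up: n₁ = 21, giving n₂ = 4 × 21 = 84.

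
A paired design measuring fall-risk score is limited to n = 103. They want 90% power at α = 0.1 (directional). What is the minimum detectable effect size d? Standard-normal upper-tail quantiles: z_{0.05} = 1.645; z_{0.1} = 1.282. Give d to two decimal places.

d_min ≈ 0.25

For a single sample (or paired design) of n = 103: d_min = (z_{α} + z_β)/√n.
z-sum = 1.282 + 1.282 = 2.564.
d_min = 2.564 / √103 = 2.564 / 10.149 = 0.253.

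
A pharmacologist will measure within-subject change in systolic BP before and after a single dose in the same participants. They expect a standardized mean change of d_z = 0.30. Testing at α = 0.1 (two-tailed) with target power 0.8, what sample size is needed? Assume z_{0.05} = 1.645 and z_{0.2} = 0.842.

n = 69 pairs

For a paired (one-sample on differences) test: n = ((z_{α/2} + z_β) / d)².
z_{α/2} + z_β = 1.645 + 0.842 = 2.487.
n = (2.487 / 0.30)² = 8.290² = 68.72.
Round up.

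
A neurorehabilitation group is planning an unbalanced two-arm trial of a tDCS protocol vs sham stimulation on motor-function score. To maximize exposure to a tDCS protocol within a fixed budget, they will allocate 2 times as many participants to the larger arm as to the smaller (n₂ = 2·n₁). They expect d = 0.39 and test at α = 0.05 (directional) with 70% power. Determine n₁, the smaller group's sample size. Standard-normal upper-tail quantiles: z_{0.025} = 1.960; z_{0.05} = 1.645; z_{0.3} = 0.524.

n₁ = 47

With allocation ratio k = n₂/n₁ = 2, Var(x̄₁−x̄₂) = σ²(1/n₁ + 1/(k·n₁)) = σ²·(k+1)/(k·n₁).
So n₁ = (1 + 1/k)·((z_{α} + z_β)/d)² = 1.500 × (2.169/0.39)².
n₁ = 1.500 × 30.93 = 46.4.
Round up: n₁ = 47, giving n₂ = 2 × 47 = 94.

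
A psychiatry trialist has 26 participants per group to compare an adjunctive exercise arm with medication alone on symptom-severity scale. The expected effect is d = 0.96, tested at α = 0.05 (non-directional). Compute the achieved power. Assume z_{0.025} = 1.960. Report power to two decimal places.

power ≈ 0.93

For two equal groups, power = Φ(d·√(n/2) − z_{α/2}).
d·√(n/2) = 0.96 × √(26/2) = 0.96 × 3.606 = 3.461.
z_β = 3.461 − 1.960 = 1.501.
Power = Φ(1.501) = 0.933.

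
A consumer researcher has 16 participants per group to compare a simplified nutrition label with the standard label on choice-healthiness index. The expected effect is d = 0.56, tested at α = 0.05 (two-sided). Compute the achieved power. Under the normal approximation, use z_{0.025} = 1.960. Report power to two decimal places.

For two equal groups, power = Φ(d·√(n/2) − z_{α/2}).
d·√(n/2) = 0.56 × √(16/2) = 0.56 × 2.828 = 1.584.
z_β = 1.584 − 1.960 = -0.376.
Power = Φ(-0.376) = 0.353.

power ≈ 0.35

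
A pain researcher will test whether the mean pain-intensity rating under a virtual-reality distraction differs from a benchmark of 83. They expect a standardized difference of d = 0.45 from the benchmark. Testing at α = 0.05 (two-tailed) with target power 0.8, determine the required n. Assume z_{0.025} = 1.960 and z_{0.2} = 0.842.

n = 39

For a one-sample test: n = ((z_{α/2} + z_β) / d)².
z_{α/2} + z_β = 1.960 + 0.842 = 2.802.
n = (2.802 / 0.45)² = 6.227² = 38.77.
Round up.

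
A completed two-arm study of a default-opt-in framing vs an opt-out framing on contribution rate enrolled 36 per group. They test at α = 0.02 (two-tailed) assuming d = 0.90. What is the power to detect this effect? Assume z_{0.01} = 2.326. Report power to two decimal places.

power ≈ 0.93

For two equal groups, power = Φ(d·√(n/2) − z_{α/2}).
d·√(n/2) = 0.90 × √(36/2) = 0.90 × 4.243 = 3.818.
z_β = 3.818 − 2.326 = 1.492.
Power = Φ(1.492) = 0.932.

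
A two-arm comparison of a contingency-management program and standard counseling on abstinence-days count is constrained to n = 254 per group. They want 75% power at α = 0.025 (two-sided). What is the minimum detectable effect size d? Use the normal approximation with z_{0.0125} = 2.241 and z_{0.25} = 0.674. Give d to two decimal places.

d_min ≈ 0.26

For two independent groups of n = 254 each: d_min = (z_{α/2} + z_β)·√(2/n).
z-sum = 2.241 + 0.674 = 2.915.
d_min = 2.915 × √(2/254) = 2.915 × 0.0887 = 0.259.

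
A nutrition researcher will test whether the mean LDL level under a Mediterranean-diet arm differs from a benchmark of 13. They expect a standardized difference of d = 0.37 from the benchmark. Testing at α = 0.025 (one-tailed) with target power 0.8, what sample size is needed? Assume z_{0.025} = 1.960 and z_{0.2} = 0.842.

n = 58

For a one-sample test: n = ((z_{α} + z_β) / d)².
z_{α} + z_β = 1.960 + 0.842 = 2.802.
n = (2.802 / 0.37)² = 7.573² = 57.35.
Round up.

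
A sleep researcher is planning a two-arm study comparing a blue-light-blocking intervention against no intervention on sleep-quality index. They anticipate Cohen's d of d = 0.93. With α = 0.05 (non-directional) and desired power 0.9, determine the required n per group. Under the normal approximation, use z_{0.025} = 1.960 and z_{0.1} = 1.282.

For two independent groups with equal n: n = 2·((z_{α/2} + z_β) / d)².
z_{α/2} + z_β = 1.960 + 1.282 = 3.242.
n = 2 × (3.242 / 0.93)² = 2 × 3.486² = 2 × 12.15 = 24.3.
Round up to the next whole participant.

n = 25 per group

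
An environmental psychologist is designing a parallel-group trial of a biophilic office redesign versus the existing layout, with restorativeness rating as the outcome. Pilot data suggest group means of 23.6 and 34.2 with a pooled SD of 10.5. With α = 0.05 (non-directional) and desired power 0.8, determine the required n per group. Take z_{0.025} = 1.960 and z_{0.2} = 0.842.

n = 16 per group

Cohen's d = |M₁ − M₂| / SD_pooled = |23.6 − 34.2| / 10.5 = 10.6 / 10.5 = 1.010.
For two independent groups with equal n: n = 2·((z_{α/2} + z_β) / d)².
z_{α/2} + z_β = 1.960 + 0.842 = 2.802.
n = 2 × (2.802 / 1.010)² = 2 × 2.774² = 2 × 7.70 = 15.4.
Round up to the next whole participant.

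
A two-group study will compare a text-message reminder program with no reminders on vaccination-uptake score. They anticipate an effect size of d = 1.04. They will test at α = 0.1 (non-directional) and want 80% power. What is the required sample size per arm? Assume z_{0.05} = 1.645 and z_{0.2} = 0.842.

n = 12 per group

For two independent groups with equal n: n = 2·((z_{α/2} + z_β) / d)².
z_{α/2} + z_β = 1.645 + 0.842 = 2.487.
n = 2 × (2.487 / 1.04)² = 2 × 2.391² = 2 × 5.72 = 11.4.
Round up to the next whole participant.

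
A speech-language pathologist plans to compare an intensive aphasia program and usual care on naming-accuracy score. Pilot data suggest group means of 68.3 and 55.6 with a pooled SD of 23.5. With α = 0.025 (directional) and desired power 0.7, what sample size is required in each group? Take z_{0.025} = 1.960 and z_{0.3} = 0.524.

n = 43 per group

Cohen's d = |M₁ − M₂| / SD_pooled = |68.3 − 55.6| / 23.5 = 12.7 / 23.5 = 0.540.
For two independent groups with equal n: n = 2·((z_{α} + z_β) / d)².
z_{α} + z_β = 1.960 + 0.524 = 2.484.
n = 2 × (2.484 / 0.540)² = 2 × 4.600² = 2 × 21.16 = 42.3.
Round up to the next whole participant.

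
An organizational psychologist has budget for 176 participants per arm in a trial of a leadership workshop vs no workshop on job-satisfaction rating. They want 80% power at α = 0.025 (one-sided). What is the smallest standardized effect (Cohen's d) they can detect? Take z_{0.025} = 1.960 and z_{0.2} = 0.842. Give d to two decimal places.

d_min ≈ 0.30

For two independent groups of n = 176 each: d_min = (z_{α} + z_β)·√(2/n).
z-sum = 1.960 + 0.842 = 2.802.
d_min = 2.802 × √(2/176) = 2.802 × 0.1066 = 0.299.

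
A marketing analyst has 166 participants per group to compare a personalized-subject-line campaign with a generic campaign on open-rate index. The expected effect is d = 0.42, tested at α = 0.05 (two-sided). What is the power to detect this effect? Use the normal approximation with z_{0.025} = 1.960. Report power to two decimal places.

For two equal groups, power = Φ(d·√(n/2) − z_{α/2}).
d·√(n/2) = 0.42 × √(166/2) = 0.42 × 9.110 = 3.826.
z_β = 3.826 − 1.960 = 1.866.
Power = Φ(1.866) = 0.969.

power ≈ 0.97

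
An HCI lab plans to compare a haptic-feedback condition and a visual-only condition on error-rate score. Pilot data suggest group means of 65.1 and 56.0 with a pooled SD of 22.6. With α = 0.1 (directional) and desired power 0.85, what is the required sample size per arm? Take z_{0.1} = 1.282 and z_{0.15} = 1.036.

Cohen's d = |M₁ − M₂| / SD_pooled = |65.1 − 56.0| / 22.6 = 9.1 / 22.6 = 0.403.
For two independent groups with equal n: n = 2·((z_{α} + z_β) / d)².
z_{α} + z_β = 1.282 + 1.036 = 2.318.
n = 2 × (2.318 / 0.403)² = 2 × 5.752² = 2 × 33.08 = 66.2.
Round up to the next whole participant.

n = 67 per group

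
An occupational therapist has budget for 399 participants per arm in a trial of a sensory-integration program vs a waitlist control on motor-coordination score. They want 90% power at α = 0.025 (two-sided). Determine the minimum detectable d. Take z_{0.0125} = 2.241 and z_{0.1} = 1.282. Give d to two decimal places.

For two independent groups of n = 399 each: d_min = (z_{α/2} + z_β)·√(2/n).
z-sum = 2.241 + 1.282 = 3.523.
d_min = 3.523 × √(2/399) = 3.523 × 0.0708 = 0.249.

d_min ≈ 0.25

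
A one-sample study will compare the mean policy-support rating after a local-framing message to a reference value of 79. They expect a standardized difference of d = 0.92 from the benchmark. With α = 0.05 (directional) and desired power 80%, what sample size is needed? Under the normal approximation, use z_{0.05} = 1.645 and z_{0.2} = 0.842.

For a one-sample test: n = ((z_{α} + z_β) / d)².
z_{α} + z_β = 1.645 + 0.842 = 2.487.
n = (2.487 / 0.92)² = 2.703² = 7.31.
Round up.

n = 8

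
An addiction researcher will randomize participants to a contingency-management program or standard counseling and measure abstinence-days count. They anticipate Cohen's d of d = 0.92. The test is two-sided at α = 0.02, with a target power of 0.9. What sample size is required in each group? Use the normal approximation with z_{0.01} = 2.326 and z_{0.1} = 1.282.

For two independent groups with equal n: n = 2·((z_{α/2} + z_β) / d)².
z_{α/2} + z_β = 2.326 + 1.282 = 3.608.
n = 2 × (3.608 / 0.92)² = 2 × 3.922² = 2 × 15.38 = 30.8.
Round up to the next whole participant.

n = 31 per group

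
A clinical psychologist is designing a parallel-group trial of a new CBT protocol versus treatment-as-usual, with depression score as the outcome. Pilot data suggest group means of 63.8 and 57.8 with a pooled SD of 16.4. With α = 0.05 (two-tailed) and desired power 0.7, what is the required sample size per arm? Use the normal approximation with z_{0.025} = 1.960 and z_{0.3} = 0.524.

n = 93 per group

Cohen's d = |M₁ − M₂| / SD_pooled = |63.8 − 57.8| / 16.4 = 6.0 / 16.4 = 0.366.
For two independent groups with equal n: n = 2·((z_{α/2} + z_β) / d)².
z_{α/2} + z_β = 1.960 + 0.524 = 2.484.
n = 2 × (2.484 / 0.366)² = 2 × 6.787² = 2 × 46.06 = 92.1.
Round up to the next whole participant.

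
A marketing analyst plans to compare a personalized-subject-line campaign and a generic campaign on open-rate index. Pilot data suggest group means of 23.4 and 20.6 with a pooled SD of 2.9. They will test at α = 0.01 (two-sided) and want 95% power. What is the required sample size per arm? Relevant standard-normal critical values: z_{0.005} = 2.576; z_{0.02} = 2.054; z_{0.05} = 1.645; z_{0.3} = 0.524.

Cohen's d = |M₁ − M₂| / SD_pooled = |23.4 − 20.6| / 2.9 = 2.8 / 2.9 = 0.966.
For two independent groups with equal n: n = 2·((z_{α/2} + z_β) / d)².
z_{α/2} + z_β = 2.576 + 1.645 = 4.221.
n = 2 × (4.221 / 0.966)² = 2 × 4.370² = 2 × 19.09 = 38.2.
Round up to the next whole participant.

n = 39 per group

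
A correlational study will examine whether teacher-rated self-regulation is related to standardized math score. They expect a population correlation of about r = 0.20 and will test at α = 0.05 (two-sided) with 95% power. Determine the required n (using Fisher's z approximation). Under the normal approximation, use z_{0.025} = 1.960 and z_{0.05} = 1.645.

n = 320

Fisher's z: C = ½·ln((1+r)/(1−r)) = ½·ln(1.5000) = 0.2027.
n = ((z_{α/2} + z_β)/C)² + 3.
(1.960 + 1.645) / 0.2027 = 3.605 / 0.2027 = 17.785.
n = 17.785² + 3 = 316.30 + 3 = 319.3.
Round up.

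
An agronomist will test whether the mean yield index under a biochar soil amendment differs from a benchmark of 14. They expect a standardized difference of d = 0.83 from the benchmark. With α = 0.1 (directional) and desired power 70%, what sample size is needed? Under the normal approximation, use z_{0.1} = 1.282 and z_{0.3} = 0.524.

n = 5

For a one-sample test: n = ((z_{α} + z_β) / d)².
z_{α} + z_β = 1.282 + 0.524 = 1.806.
n = (1.806 / 0.83)² = 2.176² = 4.73.
Round up.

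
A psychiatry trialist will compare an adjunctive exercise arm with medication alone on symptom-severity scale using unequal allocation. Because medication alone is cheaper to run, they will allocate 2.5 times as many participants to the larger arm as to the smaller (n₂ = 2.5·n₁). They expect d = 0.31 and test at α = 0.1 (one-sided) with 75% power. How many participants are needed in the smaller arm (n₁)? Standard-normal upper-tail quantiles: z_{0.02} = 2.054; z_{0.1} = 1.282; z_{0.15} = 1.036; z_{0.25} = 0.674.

With allocation ratio k = n₂/n₁ = 2.5, Var(x̄₁−x̄₂) = σ²(1/n₁ + 1/(k·n₁)) = σ²·(k+1)/(k·n₁).
So n₁ = (1 + 1/k)·((z_{α} + z_β)/d)² = 1.400 × (1.956/0.31)².
n₁ = 1.400 × 39.81 = 55.7.
Round up: n₁ = 56, giving n₂ = 2.5 × 56 = 140.

n₁ = 56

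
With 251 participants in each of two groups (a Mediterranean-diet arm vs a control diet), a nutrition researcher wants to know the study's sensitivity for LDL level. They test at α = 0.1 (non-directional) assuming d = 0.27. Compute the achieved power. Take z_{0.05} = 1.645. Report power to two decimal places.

For two equal groups, power = Φ(d·√(n/2) − z_{α/2}).
d·√(n/2) = 0.27 × √(251/2) = 0.27 × 11.203 = 3.025.
z_β = 3.025 − 1.645 = 1.380.
Power = Φ(1.380) = 0.916.

power ≈ 0.92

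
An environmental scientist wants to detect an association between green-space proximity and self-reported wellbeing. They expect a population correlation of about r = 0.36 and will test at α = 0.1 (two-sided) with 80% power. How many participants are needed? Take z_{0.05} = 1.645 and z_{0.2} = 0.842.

n = 47

Fisher's z: C = ½·ln((1+r)/(1−r)) = ½·ln(2.1250) = 0.3769.
n = ((z_{α/2} + z_β)/C)² + 3.
(1.645 + 0.842) / 0.3769 = 2.487 / 0.3769 = 6.599.
n = 6.599² + 3 = 43.54 + 3 = 46.5.
Round up.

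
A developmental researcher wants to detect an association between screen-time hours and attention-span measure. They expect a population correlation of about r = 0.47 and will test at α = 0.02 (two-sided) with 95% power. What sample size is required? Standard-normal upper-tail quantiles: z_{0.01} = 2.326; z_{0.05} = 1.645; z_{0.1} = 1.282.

n = 64

Fisher's z: C = ½·ln((1+r)/(1−r)) = ½·ln(2.7736) = 0.5101.
n = ((z_{α/2} + z_β)/C)² + 3.
(2.326 + 1.645) / 0.5101 = 3.971 / 0.5101 = 7.785.
n = 7.785² + 3 = 60.60 + 3 = 63.6.
Round up.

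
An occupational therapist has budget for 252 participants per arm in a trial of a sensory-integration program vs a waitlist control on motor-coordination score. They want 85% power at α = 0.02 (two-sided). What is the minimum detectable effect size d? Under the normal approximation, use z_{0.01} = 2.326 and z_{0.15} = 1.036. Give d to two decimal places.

d_min ≈ 0.30

For two independent groups of n = 252 each: d_min = (z_{α/2} + z_β)·√(2/n).
z-sum = 2.326 + 1.036 = 3.362.
d_min = 3.362 × √(2/252) = 3.362 × 0.0891 = 0.300.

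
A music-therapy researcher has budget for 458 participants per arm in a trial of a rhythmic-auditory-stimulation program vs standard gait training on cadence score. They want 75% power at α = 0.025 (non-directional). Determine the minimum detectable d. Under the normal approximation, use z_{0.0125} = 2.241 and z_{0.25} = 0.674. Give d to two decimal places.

For two independent groups of n = 458 each: d_min = (z_{α/2} + z_β)·√(2/n).
z-sum = 2.241 + 0.674 = 2.915.
d_min = 2.915 × √(2/458) = 2.915 × 0.0661 = 0.193.

d_min ≈ 0.19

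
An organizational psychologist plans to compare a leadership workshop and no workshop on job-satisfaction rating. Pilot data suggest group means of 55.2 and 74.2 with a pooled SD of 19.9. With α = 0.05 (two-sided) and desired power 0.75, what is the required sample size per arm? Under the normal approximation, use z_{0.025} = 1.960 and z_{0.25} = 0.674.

Cohen's d = |M₁ − M₂| / SD_pooled = |55.2 − 74.2| / 19.9 = 19.0 / 19.9 = 0.955.
For two independent groups with equal n: n = 2·((z_{α/2} + z_β) / d)².
z_{α/2} + z_β = 1.960 + 0.674 = 2.634.
n = 2 × (2.634 / 0.955)² = 2 × 2.758² = 2 × 7.61 = 15.2.
Round up to the next whole participant.

n = 16 per group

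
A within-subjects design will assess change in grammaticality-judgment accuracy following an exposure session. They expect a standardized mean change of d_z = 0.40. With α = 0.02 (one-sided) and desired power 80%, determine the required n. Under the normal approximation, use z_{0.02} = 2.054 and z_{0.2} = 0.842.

For a paired (one-sample on differences) test: n = ((z_{α} + z_β) / d)².
z_{α} + z_β = 2.054 + 0.842 = 2.896.
n = (2.896 / 0.40)² = 7.240² = 52.42.
Round up.

n = 53 pairs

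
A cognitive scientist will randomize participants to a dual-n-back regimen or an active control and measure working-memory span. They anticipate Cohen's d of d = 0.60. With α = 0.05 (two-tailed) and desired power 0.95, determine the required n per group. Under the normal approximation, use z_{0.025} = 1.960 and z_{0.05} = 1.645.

n = 73 per group

For two independent groups with equal n: n = 2·((z_{α/2} + z_β) / d)².
z_{α/2} + z_β = 1.960 + 1.645 = 3.605.
n = 2 × (3.605 / 0.60)² = 2 × 6.008² = 2 × 36.10 = 72.2.
Round up to the next whole participant.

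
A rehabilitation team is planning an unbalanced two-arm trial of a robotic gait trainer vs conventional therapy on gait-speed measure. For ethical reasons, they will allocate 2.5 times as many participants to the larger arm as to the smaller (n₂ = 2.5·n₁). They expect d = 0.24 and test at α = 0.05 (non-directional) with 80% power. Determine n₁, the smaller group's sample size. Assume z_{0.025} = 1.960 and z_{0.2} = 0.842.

n₁ = 191

With allocation ratio k = n₂/n₁ = 2.5, Var(x̄₁−x̄₂) = σ²(1/n₁ + 1/(k·n₁)) = σ²·(k+1)/(k·n₁).
So n₁ = (1 + 1/k)·((z_{α/2} + z_β)/d)² = 1.400 × (2.802/0.24)².
n₁ = 1.400 × 136.31 = 190.8.
Round up: n₁ = 191, giving n₂ = ⌈2.5 × 191⌉ = ⌈477.5⌉ = 478.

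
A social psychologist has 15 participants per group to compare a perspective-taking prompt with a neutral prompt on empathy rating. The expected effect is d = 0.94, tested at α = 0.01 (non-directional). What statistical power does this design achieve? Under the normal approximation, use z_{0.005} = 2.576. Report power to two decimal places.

power ≈ 0.50

For two equal groups, power = Φ(d·√(n/2) − z_{α/2}).
d·√(n/2) = 0.94 × √(15/2) = 0.94 × 2.739 = 2.574.
z_β = 2.574 − 2.576 = -0.002.
Power = Φ(-0.002) = 0.499.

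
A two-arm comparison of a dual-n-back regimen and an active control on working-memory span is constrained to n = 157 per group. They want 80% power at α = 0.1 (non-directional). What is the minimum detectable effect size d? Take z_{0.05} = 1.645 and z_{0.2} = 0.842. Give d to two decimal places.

d_min ≈ 0.28

For two independent groups of n = 157 each: d_min = (z_{α/2} + z_β)·√(2/n).
z-sum = 1.645 + 0.842 = 2.487.
d_min = 2.487 × √(2/157) = 2.487 × 0.1129 = 0.281.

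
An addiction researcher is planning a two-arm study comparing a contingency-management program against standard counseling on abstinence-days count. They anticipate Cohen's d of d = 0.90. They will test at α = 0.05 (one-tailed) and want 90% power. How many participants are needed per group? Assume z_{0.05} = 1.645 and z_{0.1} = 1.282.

n = 22 per group

For two independent groups with equal n: n = 2·((z_{α} + z_β) / d)².
z_{α} + z_β = 1.645 + 1.282 = 2.927.
n = 2 × (2.927 / 0.90)² = 2 × 3.252² = 2 × 10.58 = 21.2.
Round up to the next whole participant.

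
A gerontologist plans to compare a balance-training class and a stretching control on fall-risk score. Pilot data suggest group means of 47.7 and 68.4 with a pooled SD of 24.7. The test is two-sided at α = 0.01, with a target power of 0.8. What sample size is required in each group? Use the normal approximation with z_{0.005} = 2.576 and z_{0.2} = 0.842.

n = 34 per group

Cohen's d = |M₁ − M₂| / SD_pooled = |47.7 − 68.4| / 24.7 = 20.7 / 24.7 = 0.838.
For two independent groups with equal n: n = 2·((z_{α/2} + z_β) / d)².
z_{α/2} + z_β = 2.576 + 0.842 = 3.418.
n = 2 × (3.418 / 0.838)² = 2 × 4.079² = 2 × 16.64 = 33.3.
Round up to the next whole participant.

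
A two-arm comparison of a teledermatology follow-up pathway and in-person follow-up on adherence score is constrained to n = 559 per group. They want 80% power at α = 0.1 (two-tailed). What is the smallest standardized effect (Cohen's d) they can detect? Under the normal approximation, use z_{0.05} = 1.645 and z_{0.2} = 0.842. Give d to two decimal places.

For two independent groups of n = 559 each: d_min = (z_{α/2} + z_β)·√(2/n).
z-sum = 1.645 + 0.842 = 2.487.
d_min = 2.487 × √(2/559) = 2.487 × 0.0598 = 0.149.

d_min ≈ 0.15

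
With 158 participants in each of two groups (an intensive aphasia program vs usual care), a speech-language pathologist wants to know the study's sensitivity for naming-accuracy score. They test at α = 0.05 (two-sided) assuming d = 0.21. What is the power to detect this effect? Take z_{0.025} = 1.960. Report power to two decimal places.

For two equal groups, power = Φ(d·√(n/2) − z_{α/2}).
d·√(n/2) = 0.21 × √(158/2) = 0.21 × 8.888 = 1.867.
z_β = 1.867 − 1.960 = -0.093.
Power = Φ(-0.093) = 0.463.

power ≈ 0.46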